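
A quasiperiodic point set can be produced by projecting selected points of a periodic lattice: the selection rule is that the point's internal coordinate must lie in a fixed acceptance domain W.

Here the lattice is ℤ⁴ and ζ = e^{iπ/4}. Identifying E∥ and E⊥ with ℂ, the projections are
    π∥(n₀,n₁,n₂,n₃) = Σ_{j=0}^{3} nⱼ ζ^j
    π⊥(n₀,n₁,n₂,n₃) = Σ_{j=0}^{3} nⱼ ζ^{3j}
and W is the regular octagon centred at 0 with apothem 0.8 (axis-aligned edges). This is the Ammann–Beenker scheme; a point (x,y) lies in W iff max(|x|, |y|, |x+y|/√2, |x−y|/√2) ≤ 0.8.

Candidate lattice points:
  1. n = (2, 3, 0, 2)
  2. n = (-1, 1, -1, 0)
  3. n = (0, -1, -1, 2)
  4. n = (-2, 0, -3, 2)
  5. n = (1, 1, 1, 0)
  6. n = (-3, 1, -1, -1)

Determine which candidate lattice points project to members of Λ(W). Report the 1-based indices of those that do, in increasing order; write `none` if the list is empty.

Internal map: ζ^{3j} for j=0..3 gives (1,0), (−√2/2,√2/2), (0,−1), (√2/2,√2/2).
#1 (2, 3, 0, 2): internal (1.29289, 3.53553); octagon support 3.53553 vs apothem 0.8 → ∉ W
#2 (-1, 1, -1, 0): internal (-1.70711, 1.70711); octagon support 2.41421 vs apothem 0.8 → ∉ W
#3 (0, -1, -1, 2): internal (2.12132, 1.70711); octagon support 2.70711 vs apothem 0.8 → ∉ W
#4 (-2, 0, -3, 2): internal (-0.58579, 4.41421); octagon support 4.41421 vs apothem 0.8 → ∉ W
#5 (1, 1, 1, 0): internal (0.29289, -0.29289); octagon support 0.41421 vs apothem 0.8 → ∈ W
#6 (-3, 1, -1, -1): internal (-4.41421, 1.00000); octagon support 4.41421 vs apothem 0.8 → ∉ W

5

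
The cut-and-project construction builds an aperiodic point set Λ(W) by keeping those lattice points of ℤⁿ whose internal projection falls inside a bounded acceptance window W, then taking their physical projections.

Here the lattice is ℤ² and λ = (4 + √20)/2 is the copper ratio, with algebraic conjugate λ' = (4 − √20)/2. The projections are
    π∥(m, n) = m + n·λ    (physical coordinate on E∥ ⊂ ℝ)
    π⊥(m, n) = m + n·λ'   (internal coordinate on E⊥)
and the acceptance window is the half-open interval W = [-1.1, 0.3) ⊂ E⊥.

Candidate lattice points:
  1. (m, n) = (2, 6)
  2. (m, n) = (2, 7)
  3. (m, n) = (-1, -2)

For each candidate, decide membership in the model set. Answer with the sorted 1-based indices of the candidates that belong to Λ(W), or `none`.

3

λ' = (4−√20)/2 ≈ -0.236068.
candidate 1: (m,n)=(2,6) → π∥ = 2+6·λ ≈ 27.416408, π⊥ = 2+6·λ' ≈ 0.583592 ∉ [-1.1, 0.3) ⇒ out
candidate 2: (m,n)=(2,7) → π∥ = 2+7·λ ≈ 31.652476, π⊥ = 2+7·λ' ≈ 0.347524 ∉ [-1.1, 0.3) ⇒ out
candidate 3: (m,n)=(-1,-2) → π∥ = -1-2·λ ≈ -9.472136, π⊥ = -1-2·λ' ≈ -0.527864 ∈ [-1.1, 0.3) ⇒ IN Λ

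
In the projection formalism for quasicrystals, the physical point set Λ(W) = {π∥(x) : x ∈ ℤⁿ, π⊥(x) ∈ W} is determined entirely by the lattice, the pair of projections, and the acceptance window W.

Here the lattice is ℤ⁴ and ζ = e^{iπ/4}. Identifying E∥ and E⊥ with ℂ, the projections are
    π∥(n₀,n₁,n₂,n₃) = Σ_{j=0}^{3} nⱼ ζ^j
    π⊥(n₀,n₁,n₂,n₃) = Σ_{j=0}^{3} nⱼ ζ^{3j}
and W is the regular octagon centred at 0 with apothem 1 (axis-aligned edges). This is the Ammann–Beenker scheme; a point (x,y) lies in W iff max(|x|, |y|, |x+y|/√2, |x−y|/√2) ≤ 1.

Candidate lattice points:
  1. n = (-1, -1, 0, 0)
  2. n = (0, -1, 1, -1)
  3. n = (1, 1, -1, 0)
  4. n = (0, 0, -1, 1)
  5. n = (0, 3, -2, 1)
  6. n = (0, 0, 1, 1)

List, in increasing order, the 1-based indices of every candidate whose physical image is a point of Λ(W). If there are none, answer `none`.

1, 6

π⊥(n) = n₀ + n₁ζ³ + n₂ζ⁶ + n₃ζ⁹ where ζ = e^{iπ/4}.
candidate 1: n = (-1, -1, 0, 0) → π⊥ ≈ (-0.29289, -0.70711); max(|x|,|y|,|x±y|/√2) = 0.70711 ≤ 1 ⇒ ∈ W
candidate 2: n = (0, -1, 1, -1) → π⊥ ≈ (+0.00000, -2.41421); max(|x|,|y|,|x±y|/√2) = 2.41421 > 1 ⇒ ∉ W
candidate 3: n = (1, 1, -1, 0) → π⊥ ≈ (+0.29289, +1.70711); max(|x|,|y|,|x±y|/√2) = 1.70711 > 1 ⇒ ∉ W
candidate 4: n = (0, 0, -1, 1) → π⊥ ≈ (+0.70711, +1.70711); max(|x|,|y|,|x±y|/√2) = 1.70711 > 1 ⇒ ∉ W
candidate 5: n = (0, 3, -2, 1) → π⊥ ≈ (-1.41421, +4.82843); max(|x|,|y|,|x±y|/√2) = 4.82843 > 1 ⇒ ∉ W
candidate 6: n = (0, 0, 1, 1) → π⊥ ≈ (+0.70711, -0.29289); max(|x|,|y|,|x±y|/√2) = 0.70711 ≤ 1 ⇒ ∈ W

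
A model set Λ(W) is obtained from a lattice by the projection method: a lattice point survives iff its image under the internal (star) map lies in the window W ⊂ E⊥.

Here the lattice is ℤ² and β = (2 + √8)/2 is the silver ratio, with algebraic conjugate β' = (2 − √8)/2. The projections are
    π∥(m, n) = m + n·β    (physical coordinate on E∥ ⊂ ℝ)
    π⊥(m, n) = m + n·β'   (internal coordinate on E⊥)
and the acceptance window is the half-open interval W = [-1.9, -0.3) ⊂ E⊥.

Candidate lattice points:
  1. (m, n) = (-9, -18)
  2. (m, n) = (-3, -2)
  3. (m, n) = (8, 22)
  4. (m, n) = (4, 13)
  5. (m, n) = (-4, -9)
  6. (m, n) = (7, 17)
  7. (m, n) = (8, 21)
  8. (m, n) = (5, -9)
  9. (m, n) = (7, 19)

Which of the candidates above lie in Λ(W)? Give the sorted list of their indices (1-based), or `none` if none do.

1, 3, 4, 7, 9

β' = (2−√8)/2 ≈ -0.414214.
#1 (-9,-18): internal coord -9 + (-18)·β' = -1.544156; -1.544156 ∈ [-1.9, -0.3) → IN Λ
#2 (-3,-2): internal coord -3 + (-2)·β' = -2.171573; -2.171573 ∉ [-1.9, -0.3) → out
#3 (8,22): internal coord 8 + (22)·β' = -1.112698; -1.112698 ∈ [-1.9, -0.3) → IN Λ
#4 (4,13): internal coord 4 + (13)·β' = -1.384776; -1.384776 ∈ [-1.9, -0.3) → IN Λ
#5 (-4,-9): internal coord -4 + (-9)·β' = -0.272078; -0.272078 ∉ [-1.9, -0.3) → out
#6 (7,17): internal coord 7 + (17)·β' = -0.041631; -0.041631 ∉ [-1.9, -0.3) → out
#7 (8,21): internal coord 8 + (21)·β' = -0.698485; -0.698485 ∈ [-1.9, -0.3) → IN Λ
#8 (5,-9): internal coord 5 + (-9)·β' = +8.727922; +8.727922 ∉ [-1.9, -0.3) → out
#9 (7,19): internal coord 7 + (19)·β' = -0.870058; -0.870058 ∈ [-1.9, -0.3) → IN Λ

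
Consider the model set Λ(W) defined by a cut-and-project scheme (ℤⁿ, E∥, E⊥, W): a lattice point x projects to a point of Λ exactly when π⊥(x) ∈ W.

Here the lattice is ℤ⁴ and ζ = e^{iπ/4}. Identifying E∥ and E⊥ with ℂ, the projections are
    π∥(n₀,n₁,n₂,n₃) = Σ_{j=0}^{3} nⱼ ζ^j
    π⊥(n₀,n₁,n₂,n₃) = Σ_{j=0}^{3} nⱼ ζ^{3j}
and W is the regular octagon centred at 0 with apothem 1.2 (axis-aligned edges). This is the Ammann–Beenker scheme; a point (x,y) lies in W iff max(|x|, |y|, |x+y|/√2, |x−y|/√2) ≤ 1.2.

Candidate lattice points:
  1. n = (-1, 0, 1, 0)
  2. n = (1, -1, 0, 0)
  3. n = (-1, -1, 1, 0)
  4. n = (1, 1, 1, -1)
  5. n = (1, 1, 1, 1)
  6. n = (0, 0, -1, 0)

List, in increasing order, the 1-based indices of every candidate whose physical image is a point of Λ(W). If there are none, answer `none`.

4, 5, 6

With ζ = e^{iπ/4} the internal vectors are ζ^0,ζ^3,ζ^6,ζ^9.
#1 (-1, 0, 1, 0): internal (-1.0000, -1.0000); octagon support 1.4142 vs apothem 1.2 → ∉ W
#2 (1, -1, 0, 0): internal (1.7071, -0.7071); octagon support 1.7071 vs apothem 1.2 → ∉ W
#3 (-1, -1, 1, 0): internal (-0.2929, -1.7071); octagon support 1.7071 vs apothem 1.2 → ∉ W
#4 (1, 1, 1, -1): internal (-0.4142, -1.0000); octagon support 1.0000 vs apothem 1.2 → ∈ W
#5 (1, 1, 1, 1): internal (1.0000, 0.4142); octagon support 1.0000 vs apothem 1.2 → ∈ W
#6 (0, 0, -1, 0): internal (0.0000, 1.0000); octagon support 1.0000 vs apothem 1.2 → ∈ W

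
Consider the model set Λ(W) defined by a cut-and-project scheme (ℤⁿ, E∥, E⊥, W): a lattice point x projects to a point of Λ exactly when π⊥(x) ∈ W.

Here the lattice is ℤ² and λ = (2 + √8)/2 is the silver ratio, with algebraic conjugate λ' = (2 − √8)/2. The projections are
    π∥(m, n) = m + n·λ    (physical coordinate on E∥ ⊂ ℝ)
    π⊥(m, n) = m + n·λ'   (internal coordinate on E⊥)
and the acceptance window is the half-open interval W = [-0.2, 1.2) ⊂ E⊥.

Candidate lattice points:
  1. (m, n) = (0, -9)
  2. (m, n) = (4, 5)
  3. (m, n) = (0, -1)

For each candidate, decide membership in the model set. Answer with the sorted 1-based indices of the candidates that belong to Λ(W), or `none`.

λ' = (2−√8)/2 ≈ -0.414214.
#1 (0,-9): internal coord 0 + (-9)·λ' = +3.727922; +3.727922 ∉ [-0.2, 1.2) → out
#2 (4,5): internal coord 4 + (5)·λ' = +1.928932; +1.928932 ∉ [-0.2, 1.2) → out
#3 (0,-1): internal coord 0 + (-1)·λ' = +0.414214; +0.414214 ∈ [-0.2, 1.2) → IN Λ

3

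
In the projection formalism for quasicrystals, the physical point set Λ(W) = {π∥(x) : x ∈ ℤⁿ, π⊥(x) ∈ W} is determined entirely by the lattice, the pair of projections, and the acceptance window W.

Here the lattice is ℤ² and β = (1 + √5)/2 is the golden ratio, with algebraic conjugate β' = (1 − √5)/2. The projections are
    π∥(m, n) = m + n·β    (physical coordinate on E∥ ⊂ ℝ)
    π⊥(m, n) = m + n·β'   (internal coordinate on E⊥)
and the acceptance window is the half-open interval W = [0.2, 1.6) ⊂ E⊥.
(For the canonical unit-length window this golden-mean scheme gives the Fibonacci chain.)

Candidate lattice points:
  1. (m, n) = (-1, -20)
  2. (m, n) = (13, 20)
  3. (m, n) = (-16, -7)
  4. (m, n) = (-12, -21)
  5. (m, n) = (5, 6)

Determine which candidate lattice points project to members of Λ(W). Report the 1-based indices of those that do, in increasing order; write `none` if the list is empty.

2, 4, 5

Compute β' = (1−√5)/2 = -0.6180, so π⊥(m,n) = m -0.6180·n.
#1 (-1,-20): internal coord -1 + (-20)·β' = +11.3607; +11.3607 ∉ [0.2, 1.6) → out
#2 (13,20): internal coord 13 + (20)·β' = +0.6393; +0.6393 ∈ [0.2, 1.6) → IN Λ
#3 (-16,-7): internal coord -16 + (-7)·β' = -11.6738; -11.6738 ∉ [0.2, 1.6) → out
#4 (-12,-21): internal coord -12 + (-21)·β' = +0.9787; +0.9787 ∈ [0.2, 1.6) → IN Λ
#5 (5,6): internal coord 5 + (6)·β' = +1.2918; +1.2918 ∈ [0.2, 1.6) → IN Λ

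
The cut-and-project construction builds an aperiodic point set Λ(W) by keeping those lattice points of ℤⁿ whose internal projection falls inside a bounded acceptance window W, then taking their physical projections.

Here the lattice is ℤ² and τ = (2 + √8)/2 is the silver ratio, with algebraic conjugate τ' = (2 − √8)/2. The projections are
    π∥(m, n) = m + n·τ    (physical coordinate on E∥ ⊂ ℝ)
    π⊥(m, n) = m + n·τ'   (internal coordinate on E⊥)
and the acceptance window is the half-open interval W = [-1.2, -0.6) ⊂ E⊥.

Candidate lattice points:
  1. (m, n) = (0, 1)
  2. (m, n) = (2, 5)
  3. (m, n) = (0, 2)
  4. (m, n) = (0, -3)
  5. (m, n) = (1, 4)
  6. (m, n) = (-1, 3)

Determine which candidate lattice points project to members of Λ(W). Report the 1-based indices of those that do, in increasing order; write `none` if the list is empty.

3, 5

τ' = (2−√8)/2 ≈ -0.41421.
candidate 1: (m,n)=(0,1) → π∥ = 0+1·τ ≈ 2.41421, π⊥ = 0+1·τ' ≈ -0.41421 ∉ [-1.2, -0.6) ⇒ out
candidate 2: (m,n)=(2,5) → π∥ = 2+5·τ ≈ 14.07107, π⊥ = 2+5·τ' ≈ -0.07107 ∉ [-1.2, -0.6) ⇒ out
candidate 3: (m,n)=(0,2) → π∥ = 0+2·τ ≈ 4.82843, π⊥ = 0+2·τ' ≈ -0.82843 ∈ [-1.2, -0.6) ⇒ IN Λ
candidate 4: (m,n)=(0,-3) → π∥ = 0-3·τ ≈ -7.24264, π⊥ = 0-3·τ' ≈ 1.24264 ∉ [-1.2, -0.6) ⇒ out
candidate 5: (m,n)=(1,4) → π∥ = 1+4·τ ≈ 10.65685, π⊥ = 1+4·τ' ≈ -0.65685 ∈ [-1.2, -0.6) ⇒ IN Λ
candidate 6: (m,n)=(-1,3) → π∥ = -1+3·τ ≈ 6.24264, π⊥ = -1+3·τ' ≈ -2.24264 ∉ [-1.2, -0.6) ⇒ out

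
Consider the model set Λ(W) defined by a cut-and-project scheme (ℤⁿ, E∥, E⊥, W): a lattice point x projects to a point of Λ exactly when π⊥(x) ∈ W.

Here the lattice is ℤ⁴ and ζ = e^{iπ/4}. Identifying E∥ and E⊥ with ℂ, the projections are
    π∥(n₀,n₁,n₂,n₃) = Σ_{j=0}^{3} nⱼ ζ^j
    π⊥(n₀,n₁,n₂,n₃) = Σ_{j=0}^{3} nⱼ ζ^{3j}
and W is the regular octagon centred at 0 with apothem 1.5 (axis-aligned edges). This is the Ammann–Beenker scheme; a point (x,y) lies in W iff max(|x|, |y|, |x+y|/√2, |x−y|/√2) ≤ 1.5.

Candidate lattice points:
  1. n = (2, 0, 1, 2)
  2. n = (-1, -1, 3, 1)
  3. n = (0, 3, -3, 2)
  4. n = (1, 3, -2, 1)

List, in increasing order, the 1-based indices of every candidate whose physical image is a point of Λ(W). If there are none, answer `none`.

none

With ζ = e^{iπ/4} the internal vectors are ζ^0,ζ^3,ζ^6,ζ^9.
#1 (2, 0, 1, 2): internal (3.41421, 0.41421); octagon support 3.41421 vs apothem 1.5 → ∉ W
#2 (-1, -1, 3, 1): internal (0.41421, -3.00000); octagon support 3.00000 vs apothem 1.5 → ∉ W
#3 (0, 3, -3, 2): internal (-0.70711, 6.53553); octagon support 6.53553 vs apothem 1.5 → ∉ W
#4 (1, 3, -2, 1): internal (-0.41421, 4.82843); octagon support 4.82843 vs apothem 1.5 → ∉ W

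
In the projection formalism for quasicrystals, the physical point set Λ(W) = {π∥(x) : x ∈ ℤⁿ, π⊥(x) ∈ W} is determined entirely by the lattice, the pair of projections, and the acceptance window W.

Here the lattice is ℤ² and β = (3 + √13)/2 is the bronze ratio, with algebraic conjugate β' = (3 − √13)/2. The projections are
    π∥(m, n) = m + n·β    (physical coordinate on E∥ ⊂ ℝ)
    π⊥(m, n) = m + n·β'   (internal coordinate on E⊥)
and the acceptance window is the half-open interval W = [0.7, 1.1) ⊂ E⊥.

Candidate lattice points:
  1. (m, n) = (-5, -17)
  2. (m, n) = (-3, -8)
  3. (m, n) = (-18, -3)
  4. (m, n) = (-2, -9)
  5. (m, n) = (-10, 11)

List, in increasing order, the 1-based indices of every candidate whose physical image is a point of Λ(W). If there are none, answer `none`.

4

Compute β' = (3−√13)/2 = -0.3028, so π⊥(m,n) = m -0.3028·n.
[1] lift (-5,-17): star map gives 0.1472; window check 0.7 ≤ 0.1472 < 1.1 is false → out
[2] lift (-3,-8): star map gives -0.5778; window check 0.7 ≤ -0.5778 < 1.1 is false → out
[3] lift (-18,-3): star map gives -17.0917; window check 0.7 ≤ -17.0917 < 1.1 is false → out
[4] lift (-2,-9): star map gives 0.7250; window check 0.7 ≤ 0.7250 < 1.1 is true → IN Λ
[5] lift (-10,11): star map gives -13.3305; window check 0.7 ≤ -13.3305 < 1.1 is false → out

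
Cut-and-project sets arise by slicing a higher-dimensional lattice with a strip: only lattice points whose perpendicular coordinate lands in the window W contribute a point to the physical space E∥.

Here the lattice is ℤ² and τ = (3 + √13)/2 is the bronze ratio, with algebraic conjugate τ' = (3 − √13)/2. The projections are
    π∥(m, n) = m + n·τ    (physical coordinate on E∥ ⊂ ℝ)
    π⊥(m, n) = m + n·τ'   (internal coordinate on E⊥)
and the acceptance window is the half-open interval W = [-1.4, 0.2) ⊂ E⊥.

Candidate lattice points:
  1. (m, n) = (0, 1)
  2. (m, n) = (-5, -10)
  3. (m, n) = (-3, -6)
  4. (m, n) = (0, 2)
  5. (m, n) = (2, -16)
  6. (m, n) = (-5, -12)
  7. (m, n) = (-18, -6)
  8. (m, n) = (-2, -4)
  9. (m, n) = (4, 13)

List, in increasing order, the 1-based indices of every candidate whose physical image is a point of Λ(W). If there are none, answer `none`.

1, 3, 4, 6, 8, 9

Compute τ' = (3−√13)/2 = -0.302776, so π⊥(m,n) = m -0.302776·n.
#1 (0,1): internal coord 0 + (1)·τ' = -0.302776; -0.302776 ∈ [-1.4, 0.2) → IN Λ
#2 (-5,-10): internal coord -5 + (-10)·τ' = -1.972244; -1.972244 ∉ [-1.4, 0.2) → out
#3 (-3,-6): internal coord -3 + (-6)·τ' = -1.183346; -1.183346 ∈ [-1.4, 0.2) → IN Λ
#4 (0,2): internal coord 0 + (2)·τ' = -0.605551; -0.605551 ∈ [-1.4, 0.2) → IN Λ
#5 (2,-16): internal coord 2 + (-16)·τ' = +6.844410; +6.844410 ∉ [-1.4, 0.2) → out
#6 (-5,-12): internal coord -5 + (-12)·τ' = -1.366692; -1.366692 ∈ [-1.4, 0.2) → IN Λ
#7 (-18,-6): internal coord -18 + (-6)·τ' = -16.183346; -16.183346 ∉ [-1.4, 0.2) → out
#8 (-2,-4): internal coord -2 + (-4)·τ' = -0.788897; -0.788897 ∈ [-1.4, 0.2) → IN Λ
#9 (4,13): internal coord 4 + (13)·τ' = +0.063917; +0.063917 ∈ [-1.4, 0.2) → IN Λ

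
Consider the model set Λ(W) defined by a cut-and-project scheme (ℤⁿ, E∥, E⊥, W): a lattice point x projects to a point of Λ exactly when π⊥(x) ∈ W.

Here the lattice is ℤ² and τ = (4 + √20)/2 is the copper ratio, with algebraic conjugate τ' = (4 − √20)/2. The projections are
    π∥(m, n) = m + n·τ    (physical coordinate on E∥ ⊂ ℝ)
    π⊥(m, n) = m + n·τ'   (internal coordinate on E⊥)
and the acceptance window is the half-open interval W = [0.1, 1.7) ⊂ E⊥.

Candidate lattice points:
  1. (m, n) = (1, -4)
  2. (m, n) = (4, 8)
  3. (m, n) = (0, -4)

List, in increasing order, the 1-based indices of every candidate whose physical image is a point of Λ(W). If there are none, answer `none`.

τ' = (4−√20)/2 ≈ -0.23607.
[1] lift (1,-4): star map gives 1.94427; window check 0.1 ≤ 1.94427 < 1.7 is false → out
[2] lift (4,8): star map gives 2.11146; window check 0.1 ≤ 2.11146 < 1.7 is false → out
[3] lift (0,-4): star map gives 0.94427; window check 0.1 ≤ 0.94427 < 1.7 is true → IN Λ

3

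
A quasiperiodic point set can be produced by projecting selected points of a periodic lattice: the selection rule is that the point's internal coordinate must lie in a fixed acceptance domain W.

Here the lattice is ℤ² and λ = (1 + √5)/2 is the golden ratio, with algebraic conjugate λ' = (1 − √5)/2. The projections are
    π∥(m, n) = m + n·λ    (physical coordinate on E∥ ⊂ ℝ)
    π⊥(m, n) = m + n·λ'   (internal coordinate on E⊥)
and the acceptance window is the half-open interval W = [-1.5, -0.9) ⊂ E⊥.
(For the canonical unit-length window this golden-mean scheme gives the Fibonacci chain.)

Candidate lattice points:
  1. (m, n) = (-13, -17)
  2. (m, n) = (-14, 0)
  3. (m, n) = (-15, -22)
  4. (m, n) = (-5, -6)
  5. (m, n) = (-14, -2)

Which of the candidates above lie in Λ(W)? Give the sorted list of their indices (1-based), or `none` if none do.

Numerically λ ≈ 1.61803 and λ' = −1/λ ≈ -0.61803.
candidate 1: (m,n)=(-13,-17) → π∥ = -13-17·λ ≈ -40.50658, π⊥ = -13-17·λ' ≈ -2.49342 ∉ [-1.5, -0.9) ⇒ out
candidate 2: (m,n)=(-14,0) → π∥ = -14+0·λ ≈ -14.00000, π⊥ = -14+0·λ' ≈ -14.00000 ∉ [-1.5, -0.9) ⇒ out
candidate 3: (m,n)=(-15,-22) → π∥ = -15-22·λ ≈ -50.59675, π⊥ = -15-22·λ' ≈ -1.40325 ∈ [-1.5, -0.9) ⇒ IN Λ
candidate 4: (m,n)=(-5,-6) → π∥ = -5-6·λ ≈ -14.70820, π⊥ = -5-6·λ' ≈ -1.29180 ∈ [-1.5, -0.9) ⇒ IN Λ
candidate 5: (m,n)=(-14,-2) → π∥ = -14-2·λ ≈ -17.23607, π⊥ = -14-2·λ' ≈ -12.76393 ∉ [-1.5, -0.9) ⇒ out

3, 4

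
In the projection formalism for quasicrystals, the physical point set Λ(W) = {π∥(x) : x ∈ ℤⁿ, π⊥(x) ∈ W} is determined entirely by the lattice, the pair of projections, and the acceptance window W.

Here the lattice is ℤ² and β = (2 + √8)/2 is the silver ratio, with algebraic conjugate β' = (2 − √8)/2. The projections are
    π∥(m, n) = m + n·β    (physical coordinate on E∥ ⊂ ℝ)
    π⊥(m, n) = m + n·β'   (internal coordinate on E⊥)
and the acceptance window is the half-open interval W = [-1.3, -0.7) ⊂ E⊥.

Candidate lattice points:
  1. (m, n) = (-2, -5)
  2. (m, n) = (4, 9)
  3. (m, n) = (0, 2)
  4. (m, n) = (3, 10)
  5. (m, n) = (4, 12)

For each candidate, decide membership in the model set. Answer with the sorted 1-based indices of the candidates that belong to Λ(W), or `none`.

3, 4, 5

Numerically β ≈ 2.4142 and β' = −1/β ≈ -0.4142.
[1] lift (-2,-5): star map gives 0.0711; window check -1.3 ≤ 0.0711 < -0.7 is false → out
[2] lift (4,9): star map gives 0.2721; window check -1.3 ≤ 0.2721 < -0.7 is false → out
[3] lift (0,2): star map gives -0.8284; window check -1.3 ≤ -0.8284 < -0.7 is true → IN Λ
[4] lift (3,10): star map gives -1.1421; window check -1.3 ≤ -1.1421 < -0.7 is true → IN Λ
[5] lift (4,12): star map gives -0.9706; window check -1.3 ≤ -0.9706 < -0.7 is true → IN Λ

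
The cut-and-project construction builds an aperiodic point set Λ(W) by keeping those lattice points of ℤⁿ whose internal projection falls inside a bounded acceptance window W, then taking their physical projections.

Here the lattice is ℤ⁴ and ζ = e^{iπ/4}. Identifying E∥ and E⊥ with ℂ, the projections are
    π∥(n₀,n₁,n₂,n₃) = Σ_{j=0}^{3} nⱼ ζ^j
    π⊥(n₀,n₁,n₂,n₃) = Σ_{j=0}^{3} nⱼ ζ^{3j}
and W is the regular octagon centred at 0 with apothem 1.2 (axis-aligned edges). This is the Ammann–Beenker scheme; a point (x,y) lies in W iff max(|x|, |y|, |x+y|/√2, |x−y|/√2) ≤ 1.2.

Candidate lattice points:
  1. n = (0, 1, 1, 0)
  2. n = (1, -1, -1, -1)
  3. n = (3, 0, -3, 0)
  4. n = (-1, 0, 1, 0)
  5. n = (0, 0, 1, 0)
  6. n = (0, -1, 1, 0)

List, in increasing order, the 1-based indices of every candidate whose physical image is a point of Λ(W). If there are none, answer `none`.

1, 2, 5

With ζ = e^{iπ/4} the internal vectors are ζ^0,ζ^3,ζ^6,ζ^9.
candidate 1: n = (0, 1, 1, 0) → π⊥ ≈ (-0.7071, -0.2929); max(|x|,|y|,|x±y|/√2) = 0.7071 ≤ 1.2 ⇒ ∈ W
candidate 2: n = (1, -1, -1, -1) → π⊥ ≈ (+1.0000, -0.4142); max(|x|,|y|,|x±y|/√2) = 1.0000 ≤ 1.2 ⇒ ∈ W
candidate 3: n = (3, 0, -3, 0) → π⊥ ≈ (+3.0000, +3.0000); max(|x|,|y|,|x±y|/√2) = 4.2426 > 1.2 ⇒ ∉ W
candidate 4: n = (-1, 0, 1, 0) → π⊥ ≈ (-1.0000, -1.0000); max(|x|,|y|,|x±y|/√2) = 1.4142 > 1.2 ⇒ ∉ W
candidate 5: n = (0, 0, 1, 0) → π⊥ ≈ (+0.0000, -1.0000); max(|x|,|y|,|x±y|/√2) = 1.0000 ≤ 1.2 ⇒ ∈ W
candidate 6: n = (0, -1, 1, 0) → π⊥ ≈ (+0.7071, -1.7071); max(|x|,|y|,|x±y|/√2) = 1.7071 > 1.2 ⇒ ∉ W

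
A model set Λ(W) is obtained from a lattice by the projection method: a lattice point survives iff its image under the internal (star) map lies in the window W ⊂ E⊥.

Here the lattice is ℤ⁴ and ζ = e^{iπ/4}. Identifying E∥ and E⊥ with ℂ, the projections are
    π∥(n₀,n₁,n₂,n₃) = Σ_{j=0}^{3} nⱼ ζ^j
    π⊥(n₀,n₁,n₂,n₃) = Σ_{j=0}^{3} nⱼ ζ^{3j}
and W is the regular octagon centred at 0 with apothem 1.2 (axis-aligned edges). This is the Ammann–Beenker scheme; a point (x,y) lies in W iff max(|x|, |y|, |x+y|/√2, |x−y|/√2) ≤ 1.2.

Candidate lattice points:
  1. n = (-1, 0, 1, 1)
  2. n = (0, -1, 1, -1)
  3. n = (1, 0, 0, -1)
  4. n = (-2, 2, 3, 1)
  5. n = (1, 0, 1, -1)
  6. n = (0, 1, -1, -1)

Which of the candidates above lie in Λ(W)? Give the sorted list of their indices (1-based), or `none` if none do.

With ζ = e^{iπ/4} the internal vectors are ζ^0,ζ^3,ζ^6,ζ^9.
#1 (-1, 0, 1, 1): internal (-0.29289, -0.29289); octagon support 0.41421 vs apothem 1.2 → ∈ W
#2 (0, -1, 1, -1): internal (0.00000, -2.41421); octagon support 2.41421 vs apothem 1.2 → ∉ W
#3 (1, 0, 0, -1): internal (0.29289, -0.70711); octagon support 0.70711 vs apothem 1.2 → ∈ W
#4 (-2, 2, 3, 1): internal (-2.70711, -0.87868); octagon support 2.70711 vs apothem 1.2 → ∉ W
#5 (1, 0, 1, -1): internal (0.29289, -1.70711); octagon support 1.70711 vs apothem 1.2 → ∉ W
#6 (0, 1, -1, -1): internal (-1.41421, 1.00000); octagon support 1.70711 vs apothem 1.2 → ∉ W

1, 3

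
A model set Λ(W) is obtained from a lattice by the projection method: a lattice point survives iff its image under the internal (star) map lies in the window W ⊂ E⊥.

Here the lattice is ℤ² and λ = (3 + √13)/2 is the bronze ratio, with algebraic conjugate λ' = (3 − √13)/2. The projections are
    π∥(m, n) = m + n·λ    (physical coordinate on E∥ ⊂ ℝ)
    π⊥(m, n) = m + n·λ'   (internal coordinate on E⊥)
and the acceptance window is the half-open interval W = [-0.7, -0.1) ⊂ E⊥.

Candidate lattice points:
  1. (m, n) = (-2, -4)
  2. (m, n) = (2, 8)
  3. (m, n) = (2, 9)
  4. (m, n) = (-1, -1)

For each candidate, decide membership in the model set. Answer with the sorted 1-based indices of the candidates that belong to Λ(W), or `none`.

2, 4

λ' = (3−√13)/2 ≈ -0.3028.
candidate 1: (m,n)=(-2,-4) → π∥ = -2-4·λ ≈ -15.2111, π⊥ = -2-4·λ' ≈ -0.7889 ∉ [-0.7, -0.1) ⇒ out
candidate 2: (m,n)=(2,8) → π∥ = 2+8·λ ≈ 28.4222, π⊥ = 2+8·λ' ≈ -0.4222 ∈ [-0.7, -0.1) ⇒ IN Λ
candidate 3: (m,n)=(2,9) → π∥ = 2+9·λ ≈ 31.7250, π⊥ = 2+9·λ' ≈ -0.7250 ∉ [-0.7, -0.1) ⇒ out
candidate 4: (m,n)=(-1,-1) → π∥ = -1-1·λ ≈ -4.3028, π⊥ = -1-1·λ' ≈ -0.6972 ∈ [-0.7, -0.1) ⇒ IN Λ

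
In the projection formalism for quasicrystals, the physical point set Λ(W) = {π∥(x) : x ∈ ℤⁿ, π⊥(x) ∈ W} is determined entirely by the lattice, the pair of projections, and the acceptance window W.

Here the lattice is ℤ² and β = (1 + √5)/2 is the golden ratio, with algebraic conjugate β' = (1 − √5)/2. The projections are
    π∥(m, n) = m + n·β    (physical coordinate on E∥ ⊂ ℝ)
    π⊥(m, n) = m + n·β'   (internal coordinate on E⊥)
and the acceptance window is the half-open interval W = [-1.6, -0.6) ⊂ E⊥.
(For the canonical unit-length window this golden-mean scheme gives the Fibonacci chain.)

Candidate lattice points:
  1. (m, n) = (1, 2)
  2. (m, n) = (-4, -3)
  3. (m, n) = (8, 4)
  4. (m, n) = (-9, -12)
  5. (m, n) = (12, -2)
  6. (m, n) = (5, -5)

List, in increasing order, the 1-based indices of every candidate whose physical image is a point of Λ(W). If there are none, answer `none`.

4

Compute β' = (1−√5)/2 = -0.6180, so π⊥(m,n) = m -0.6180·n.
#1 (1,2): internal coord 1 + (2)·β' = -0.2361; -0.2361 ∉ [-1.6, -0.6) → out
#2 (-4,-3): internal coord -4 + (-3)·β' = -2.1459; -2.1459 ∉ [-1.6, -0.6) → out
#3 (8,4): internal coord 8 + (4)·β' = +5.5279; +5.5279 ∉ [-1.6, -0.6) → out
#4 (-9,-12): internal coord -9 + (-12)·β' = -1.5836; -1.5836 ∈ [-1.6, -0.6) → IN Λ
#5 (12,-2): internal coord 12 + (-2)·β' = +13.2361; +13.2361 ∉ [-1.6, -0.6) → out
#6 (5,-5): internal coord 5 + (-5)·β' = +8.0902; +8.0902 ∉ [-1.6, -0.6) → out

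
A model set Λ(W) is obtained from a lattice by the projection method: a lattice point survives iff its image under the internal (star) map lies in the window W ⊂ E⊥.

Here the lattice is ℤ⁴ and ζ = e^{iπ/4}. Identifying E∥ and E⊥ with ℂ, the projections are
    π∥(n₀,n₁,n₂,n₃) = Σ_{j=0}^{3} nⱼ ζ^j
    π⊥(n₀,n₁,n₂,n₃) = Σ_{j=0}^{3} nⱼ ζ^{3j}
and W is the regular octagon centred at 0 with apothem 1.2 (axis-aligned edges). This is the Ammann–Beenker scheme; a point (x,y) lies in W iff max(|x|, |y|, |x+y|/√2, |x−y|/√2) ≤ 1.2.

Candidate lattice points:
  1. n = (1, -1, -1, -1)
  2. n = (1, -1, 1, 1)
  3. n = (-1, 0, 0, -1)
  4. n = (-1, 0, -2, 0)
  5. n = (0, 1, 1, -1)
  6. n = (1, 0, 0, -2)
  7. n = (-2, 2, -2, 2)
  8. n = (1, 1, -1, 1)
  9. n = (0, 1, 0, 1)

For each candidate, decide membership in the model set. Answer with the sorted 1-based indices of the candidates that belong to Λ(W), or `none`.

Internal map: ζ^{3j} for j=0..3 gives (1,0), (−√2/2,√2/2), (0,−1), (√2/2,√2/2).
#1 (1, -1, -1, -1): internal (1.00000, -0.41421); octagon support 1.00000 vs apothem 1.2 → ∈ W
#2 (1, -1, 1, 1): internal (2.41421, -1.00000); octagon support 2.41421 vs apothem 1.2 → ∉ W
#3 (-1, 0, 0, -1): internal (-1.70711, -0.70711); octagon support 1.70711 vs apothem 1.2 → ∉ W
#4 (-1, 0, -2, 0): internal (-1.00000, 2.00000); octagon support 2.12132 vs apothem 1.2 → ∉ W
#5 (0, 1, 1, -1): internal (-1.41421, -1.00000); octagon support 1.70711 vs apothem 1.2 → ∉ W
#6 (1, 0, 0, -2): internal (-0.41421, -1.41421); octagon support 1.41421 vs apothem 1.2 → ∉ W
#7 (-2, 2, -2, 2): internal (-2.00000, 4.82843); octagon support 4.82843 vs apothem 1.2 → ∉ W
#8 (1, 1, -1, 1): internal (1.00000, 2.41421); octagon support 2.41421 vs apothem 1.2 → ∉ W
#9 (0, 1, 0, 1): internal (0.00000, 1.41421); octagon support 1.41421 vs apothem 1.2 → ∉ W

1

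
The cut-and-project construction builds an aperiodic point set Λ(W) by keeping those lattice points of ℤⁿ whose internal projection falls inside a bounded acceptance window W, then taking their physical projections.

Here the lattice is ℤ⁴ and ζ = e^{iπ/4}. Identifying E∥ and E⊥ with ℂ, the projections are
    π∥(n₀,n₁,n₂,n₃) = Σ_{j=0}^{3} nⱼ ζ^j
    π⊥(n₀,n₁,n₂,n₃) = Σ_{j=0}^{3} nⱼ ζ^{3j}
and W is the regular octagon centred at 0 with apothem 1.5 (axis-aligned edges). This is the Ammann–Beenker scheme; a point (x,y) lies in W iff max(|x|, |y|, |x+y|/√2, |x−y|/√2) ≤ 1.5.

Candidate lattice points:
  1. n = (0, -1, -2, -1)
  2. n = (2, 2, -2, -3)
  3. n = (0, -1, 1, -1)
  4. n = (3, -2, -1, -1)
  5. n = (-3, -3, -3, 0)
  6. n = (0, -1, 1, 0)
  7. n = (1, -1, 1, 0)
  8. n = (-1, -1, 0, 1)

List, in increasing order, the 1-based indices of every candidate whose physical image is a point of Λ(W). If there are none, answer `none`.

π⊥(n) = n₀ + n₁ζ³ + n₂ζ⁶ + n₃ζ⁹ where ζ = e^{iπ/4}.
#1 (0, -1, -2, -1): internal (0.000000, 0.585786); octagon support 0.585786 vs apothem 1.5 → ∈ W
#2 (2, 2, -2, -3): internal (-1.535534, 1.292893); octagon support 2.000000 vs apothem 1.5 → ∉ W
#3 (0, -1, 1, -1): internal (0.000000, -2.414214); octagon support 2.414214 vs apothem 1.5 → ∉ W
#4 (3, -2, -1, -1): internal (3.707107, -1.121320); octagon support 3.707107 vs apothem 1.5 → ∉ W
#5 (-3, -3, -3, 0): internal (-0.878680, 0.878680); octagon support 1.242641 vs apothem 1.5 → ∈ W
#6 (0, -1, 1, 0): internal (0.707107, -1.707107); octagon support 1.707107 vs apothem 1.5 → ∉ W
#7 (1, -1, 1, 0): internal (1.707107, -1.707107); octagon support 2.414214 vs apothem 1.5 → ∉ W
#8 (-1, -1, 0, 1): internal (0.414214, 0.000000); octagon support 0.414214 vs apothem 1.5 → ∈ W

1, 5, 8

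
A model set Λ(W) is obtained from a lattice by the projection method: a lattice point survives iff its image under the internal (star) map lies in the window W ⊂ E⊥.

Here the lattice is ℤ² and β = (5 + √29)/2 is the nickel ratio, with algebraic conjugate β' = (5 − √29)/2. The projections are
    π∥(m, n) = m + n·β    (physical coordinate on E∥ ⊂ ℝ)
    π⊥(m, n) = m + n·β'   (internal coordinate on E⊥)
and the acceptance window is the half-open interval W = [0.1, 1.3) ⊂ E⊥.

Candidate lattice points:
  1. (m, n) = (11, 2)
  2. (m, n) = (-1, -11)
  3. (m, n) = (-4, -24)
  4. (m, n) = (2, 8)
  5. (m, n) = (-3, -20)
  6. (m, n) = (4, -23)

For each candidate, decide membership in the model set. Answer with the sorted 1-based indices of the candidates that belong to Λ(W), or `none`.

2, 3, 4, 5

Numerically β ≈ 5.1926 and β' = −1/β ≈ -0.1926.
#1 (11,2): internal coord 11 + (2)·β' = +10.6148; +10.6148 ∉ [0.1, 1.3) → out
#2 (-1,-11): internal coord -1 + (-11)·β' = +1.1184; +1.1184 ∈ [0.1, 1.3) → IN Λ
#3 (-4,-24): internal coord -4 + (-24)·β' = +0.6220; +0.6220 ∈ [0.1, 1.3) → IN Λ
#4 (2,8): internal coord 2 + (8)·β' = +0.4593; +0.4593 ∈ [0.1, 1.3) → IN Λ
#5 (-3,-20): internal coord -3 + (-20)·β' = +0.8516; +0.8516 ∈ [0.1, 1.3) → IN Λ
#6 (4,-23): internal coord 4 + (-23)·β' = +8.4294; +8.4294 ∉ [0.1, 1.3) → out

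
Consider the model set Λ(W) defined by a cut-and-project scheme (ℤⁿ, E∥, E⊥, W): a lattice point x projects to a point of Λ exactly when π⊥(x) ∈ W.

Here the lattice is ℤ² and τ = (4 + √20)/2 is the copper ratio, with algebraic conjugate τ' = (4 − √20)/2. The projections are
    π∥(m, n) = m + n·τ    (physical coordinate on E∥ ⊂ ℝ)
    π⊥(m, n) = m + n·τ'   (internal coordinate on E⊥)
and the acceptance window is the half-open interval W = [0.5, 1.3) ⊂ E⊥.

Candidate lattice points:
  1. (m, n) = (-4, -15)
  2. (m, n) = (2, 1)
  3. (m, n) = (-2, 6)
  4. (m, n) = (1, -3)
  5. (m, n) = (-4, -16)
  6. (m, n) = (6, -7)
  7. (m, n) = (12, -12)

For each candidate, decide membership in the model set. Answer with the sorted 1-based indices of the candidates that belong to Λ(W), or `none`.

none

Compute τ' = (4−√20)/2 = -0.236068, so π⊥(m,n) = m -0.236068·n.
candidate 1: (m,n)=(-4,-15) → π∥ = -4-15·τ ≈ -67.541020, π⊥ = -4-15·τ' ≈ -0.458980 ∉ [0.5, 1.3) ⇒ out
candidate 2: (m,n)=(2,1) → π∥ = 2+1·τ ≈ 6.236068, π⊥ = 2+1·τ' ≈ 1.763932 ∉ [0.5, 1.3) ⇒ out
candidate 3: (m,n)=(-2,6) → π∥ = -2+6·τ ≈ 23.416408, π⊥ = -2+6·τ' ≈ -3.416408 ∉ [0.5, 1.3) ⇒ out
candidate 4: (m,n)=(1,-3) → π∥ = 1-3·τ ≈ -11.708204, π⊥ = 1-3·τ' ≈ 1.708204 ∉ [0.5, 1.3) ⇒ out
candidate 5: (m,n)=(-4,-16) → π∥ = -4-16·τ ≈ -71.777088, π⊥ = -4-16·τ' ≈ -0.222912 ∉ [0.5, 1.3) ⇒ out
candidate 6: (m,n)=(6,-7) → π∥ = 6-7·τ ≈ -23.652476, π⊥ = 6-7·τ' ≈ 7.652476 ∉ [0.5, 1.3) ⇒ out
candidate 7: (m,n)=(12,-12) → π∥ = 12-12·τ ≈ -38.832816, π⊥ = 12-12·τ' ≈ 14.832816 ∉ [0.5, 1.3) ⇒ out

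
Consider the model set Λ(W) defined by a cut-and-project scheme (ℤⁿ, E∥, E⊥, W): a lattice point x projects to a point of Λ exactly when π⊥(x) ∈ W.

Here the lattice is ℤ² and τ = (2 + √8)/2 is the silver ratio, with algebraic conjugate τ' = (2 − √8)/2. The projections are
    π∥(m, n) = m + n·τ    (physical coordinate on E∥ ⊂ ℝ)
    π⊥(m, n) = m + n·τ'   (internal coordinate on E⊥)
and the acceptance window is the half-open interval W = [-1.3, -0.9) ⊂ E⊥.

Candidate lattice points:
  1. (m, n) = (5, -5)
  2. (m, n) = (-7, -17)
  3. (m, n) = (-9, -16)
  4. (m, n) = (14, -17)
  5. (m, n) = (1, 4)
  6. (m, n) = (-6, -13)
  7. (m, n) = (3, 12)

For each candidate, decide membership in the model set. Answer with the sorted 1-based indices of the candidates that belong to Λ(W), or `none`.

τ' = (2−√8)/2 ≈ -0.414214.
#1 (5,-5): internal coord 5 + (-5)·τ' = +7.071068; +7.071068 ∉ [-1.3, -0.9) → out
#2 (-7,-17): internal coord -7 + (-17)·τ' = +0.041631; +0.041631 ∉ [-1.3, -0.9) → out
#3 (-9,-16): internal coord -9 + (-16)·τ' = -2.372583; -2.372583 ∉ [-1.3, -0.9) → out
#4 (14,-17): internal coord 14 + (-17)·τ' = +21.041631; +21.041631 ∉ [-1.3, -0.9) → out
#5 (1,4): internal coord 1 + (4)·τ' = -0.656854; -0.656854 ∉ [-1.3, -0.9) → out
#6 (-6,-13): internal coord -6 + (-13)·τ' = -0.615224; -0.615224 ∉ [-1.3, -0.9) → out
#7 (3,12): internal coord 3 + (12)·τ' = -1.970563; -1.970563 ∉ [-1.3, -0.9) → out

none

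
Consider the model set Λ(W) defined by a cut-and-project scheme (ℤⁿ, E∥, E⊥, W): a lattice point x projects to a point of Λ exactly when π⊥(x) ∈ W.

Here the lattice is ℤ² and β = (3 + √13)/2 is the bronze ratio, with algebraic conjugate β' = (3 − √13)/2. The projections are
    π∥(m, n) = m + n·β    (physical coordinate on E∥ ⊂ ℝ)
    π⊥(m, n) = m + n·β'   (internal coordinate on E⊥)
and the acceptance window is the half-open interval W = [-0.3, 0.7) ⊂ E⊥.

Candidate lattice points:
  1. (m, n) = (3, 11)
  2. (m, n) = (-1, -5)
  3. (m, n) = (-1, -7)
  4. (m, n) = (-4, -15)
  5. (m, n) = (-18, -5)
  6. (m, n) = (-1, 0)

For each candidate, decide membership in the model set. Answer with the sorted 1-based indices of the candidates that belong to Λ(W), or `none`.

Numerically β ≈ 3.3028 and β' = −1/β ≈ -0.3028.
#1 (3,11): internal coord 3 + (11)·β' = -0.3305; -0.3305 ∉ [-0.3, 0.7) → out
#2 (-1,-5): internal coord -1 + (-5)·β' = +0.5139; +0.5139 ∈ [-0.3, 0.7) → IN Λ
#3 (-1,-7): internal coord -1 + (-7)·β' = +1.1194; +1.1194 ∉ [-0.3, 0.7) → out
#4 (-4,-15): internal coord -4 + (-15)·β' = +0.5416; +0.5416 ∈ [-0.3, 0.7) → IN Λ
#5 (-18,-5): internal coord -18 + (-5)·β' = -16.4861; -16.4861 ∉ [-0.3, 0.7) → out
#6 (-1,0): internal coord -1 + (0)·β' = -1.0000; -1.0000 ∉ [-0.3, 0.7) → out

2, 4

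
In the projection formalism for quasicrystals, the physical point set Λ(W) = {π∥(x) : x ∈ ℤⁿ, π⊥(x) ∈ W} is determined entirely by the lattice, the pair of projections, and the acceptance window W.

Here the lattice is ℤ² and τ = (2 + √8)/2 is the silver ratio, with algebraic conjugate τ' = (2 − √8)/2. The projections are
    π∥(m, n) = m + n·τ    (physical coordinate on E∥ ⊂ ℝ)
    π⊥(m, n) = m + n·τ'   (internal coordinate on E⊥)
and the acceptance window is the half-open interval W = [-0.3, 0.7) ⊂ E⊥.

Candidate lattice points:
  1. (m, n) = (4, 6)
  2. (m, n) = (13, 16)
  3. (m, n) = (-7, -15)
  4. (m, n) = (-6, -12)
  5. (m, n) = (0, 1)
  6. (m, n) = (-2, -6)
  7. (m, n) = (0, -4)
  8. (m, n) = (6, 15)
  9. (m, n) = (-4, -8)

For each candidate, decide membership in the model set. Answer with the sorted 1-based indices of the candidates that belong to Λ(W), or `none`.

6, 8

Numerically τ ≈ 2.41421 and τ' = −1/τ ≈ -0.41421.
candidate 1: (m,n)=(4,6) → π∥ = 4+6·τ ≈ 18.48528, π⊥ = 4+6·τ' ≈ 1.51472 ∉ [-0.3, 0.7) ⇒ out
candidate 2: (m,n)=(13,16) → π∥ = 13+16·τ ≈ 51.62742, π⊥ = 13+16·τ' ≈ 6.37258 ∉ [-0.3, 0.7) ⇒ out
candidate 3: (m,n)=(-7,-15) → π∥ = -7-15·τ ≈ -43.21320, π⊥ = -7-15·τ' ≈ -0.78680 ∉ [-0.3, 0.7) ⇒ out
candidate 4: (m,n)=(-6,-12) → π∥ = -6-12·τ ≈ -34.97056, π⊥ = -6-12·τ' ≈ -1.02944 ∉ [-0.3, 0.7) ⇒ out
candidate 5: (m,n)=(0,1) → π∥ = 0+1·τ ≈ 2.41421, π⊥ = 0+1·τ' ≈ -0.41421 ∉ [-0.3, 0.7) ⇒ out
candidate 6: (m,n)=(-2,-6) → π∥ = -2-6·τ ≈ -16.48528, π⊥ = -2-6·τ' ≈ 0.48528 ∈ [-0.3, 0.7) ⇒ IN Λ
candidate 7: (m,n)=(0,-4) → π∥ = 0-4·τ ≈ -9.65685, π⊥ = 0-4·τ' ≈ 1.65685 ∉ [-0.3, 0.7) ⇒ out
candidate 8: (m,n)=(6,15) → π∥ = 6+15·τ ≈ 42.21320, π⊥ = 6+15·τ' ≈ -0.21320 ∈ [-0.3, 0.7) ⇒ IN Λ
candidate 9: (m,n)=(-4,-8) → π∥ = -4-8·τ ≈ -23.31371, π⊥ = -4-8·τ' ≈ -0.68629 ∉ [-0.3, 0.7) ⇒ out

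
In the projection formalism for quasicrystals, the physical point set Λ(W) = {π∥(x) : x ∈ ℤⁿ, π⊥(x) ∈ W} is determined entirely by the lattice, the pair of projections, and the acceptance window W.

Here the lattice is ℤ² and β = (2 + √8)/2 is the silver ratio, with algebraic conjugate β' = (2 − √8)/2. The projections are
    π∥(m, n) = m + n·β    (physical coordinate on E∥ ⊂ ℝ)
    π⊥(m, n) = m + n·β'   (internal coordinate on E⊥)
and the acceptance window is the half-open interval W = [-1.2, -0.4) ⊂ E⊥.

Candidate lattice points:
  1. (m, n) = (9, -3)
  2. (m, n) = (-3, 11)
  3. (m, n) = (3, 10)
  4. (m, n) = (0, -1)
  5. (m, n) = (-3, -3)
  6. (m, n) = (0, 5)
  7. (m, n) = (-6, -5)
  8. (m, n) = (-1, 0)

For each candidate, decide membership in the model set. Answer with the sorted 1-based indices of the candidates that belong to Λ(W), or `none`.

3, 8

β' = (2−√8)/2 ≈ -0.41421.
[1] lift (9,-3): star map gives 10.24264; window check -1.2 ≤ 10.24264 < -0.4 is false → out
[2] lift (-3,11): star map gives -7.55635; window check -1.2 ≤ -7.55635 < -0.4 is false → out
[3] lift (3,10): star map gives -1.14214; window check -1.2 ≤ -1.14214 < -0.4 is true → IN Λ
[4] lift (0,-1): star map gives 0.41421; window check -1.2 ≤ 0.41421 < -0.4 is false → out
[5] lift (-3,-3): star map gives -1.75736; window check -1.2 ≤ -1.75736 < -0.4 is false → out
[6] lift (0,5): star map gives -2.07107; window check -1.2 ≤ -2.07107 < -0.4 is false → out
[7] lift (-6,-5): star map gives -3.92893; window check -1.2 ≤ -3.92893 < -0.4 is false → out
[8] lift (-1,0): star map gives -1.00000; window check -1.2 ≤ -1.00000 < -0.4 is true → IN Λ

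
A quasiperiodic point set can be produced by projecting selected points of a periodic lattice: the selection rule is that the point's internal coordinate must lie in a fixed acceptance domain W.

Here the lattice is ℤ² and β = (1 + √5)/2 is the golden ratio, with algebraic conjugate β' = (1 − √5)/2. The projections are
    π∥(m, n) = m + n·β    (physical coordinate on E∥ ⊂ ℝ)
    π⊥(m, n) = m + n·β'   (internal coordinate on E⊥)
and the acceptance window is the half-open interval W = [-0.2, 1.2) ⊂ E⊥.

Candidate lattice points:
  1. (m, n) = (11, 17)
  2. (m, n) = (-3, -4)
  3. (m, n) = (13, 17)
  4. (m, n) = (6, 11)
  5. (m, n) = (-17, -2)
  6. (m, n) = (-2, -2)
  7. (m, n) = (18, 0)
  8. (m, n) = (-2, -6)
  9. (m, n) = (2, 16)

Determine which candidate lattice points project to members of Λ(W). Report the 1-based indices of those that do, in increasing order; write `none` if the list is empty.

1

β' = (1−√5)/2 ≈ -0.6180.
[1] lift (11,17): star map gives 0.4934; window check -0.2 ≤ 0.4934 < 1.2 is true → IN Λ
[2] lift (-3,-4): star map gives -0.5279; window check -0.2 ≤ -0.5279 < 1.2 is false → out
[3] lift (13,17): star map gives 2.4934; window check -0.2 ≤ 2.4934 < 1.2 is false → out
[4] lift (6,11): star map gives -0.7984; window check -0.2 ≤ -0.7984 < 1.2 is false → out
[5] lift (-17,-2): star map gives -15.7639; window check -0.2 ≤ -15.7639 < 1.2 is false → out
[6] lift (-2,-2): star map gives -0.7639; window check -0.2 ≤ -0.7639 < 1.2 is false → out
[7] lift (18,0): star map gives 18.0000; window check -0.2 ≤ 18.0000 < 1.2 is false → out
[8] lift (-2,-6): star map gives 1.7082; window check -0.2 ≤ 1.7082 < 1.2 is false → out
[9] lift (2,16): star map gives -7.8885; window check -0.2 ≤ -7.8885 < 1.2 is false → out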